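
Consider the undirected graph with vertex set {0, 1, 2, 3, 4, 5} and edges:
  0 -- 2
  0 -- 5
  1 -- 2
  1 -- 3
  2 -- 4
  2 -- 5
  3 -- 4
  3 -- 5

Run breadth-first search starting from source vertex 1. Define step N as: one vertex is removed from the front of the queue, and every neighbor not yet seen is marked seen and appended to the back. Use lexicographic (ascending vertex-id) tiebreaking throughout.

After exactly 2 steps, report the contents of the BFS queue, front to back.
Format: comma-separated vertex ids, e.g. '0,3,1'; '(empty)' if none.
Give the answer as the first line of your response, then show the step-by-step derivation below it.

3,0,4,5

step 1: dequeue 1; queue=[2,3]; order=1
step 2: dequeue 2; queue=[3,0,4,5]; order=1,2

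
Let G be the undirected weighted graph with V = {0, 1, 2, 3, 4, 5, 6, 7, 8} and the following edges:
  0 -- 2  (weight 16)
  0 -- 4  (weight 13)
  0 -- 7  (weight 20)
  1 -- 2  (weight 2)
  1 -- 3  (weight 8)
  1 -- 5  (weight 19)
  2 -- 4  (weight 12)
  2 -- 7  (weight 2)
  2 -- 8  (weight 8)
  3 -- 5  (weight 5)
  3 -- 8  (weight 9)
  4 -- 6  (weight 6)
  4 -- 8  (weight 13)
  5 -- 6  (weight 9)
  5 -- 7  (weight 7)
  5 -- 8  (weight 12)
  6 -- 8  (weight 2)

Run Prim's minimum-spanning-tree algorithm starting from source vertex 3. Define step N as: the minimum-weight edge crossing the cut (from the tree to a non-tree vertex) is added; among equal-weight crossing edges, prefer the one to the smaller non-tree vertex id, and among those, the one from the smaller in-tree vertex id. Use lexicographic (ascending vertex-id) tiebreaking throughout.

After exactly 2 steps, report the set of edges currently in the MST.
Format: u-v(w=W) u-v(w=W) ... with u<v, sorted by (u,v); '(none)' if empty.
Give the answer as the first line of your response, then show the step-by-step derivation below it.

3-5(w=5) 5-7(w=7)

step 1: add edge 3-5 (w=5); MST = {3-5(w=5)}
step 2: add edge 5-7 (w=7); MST = {3-5(w=5) 5-7(w=7)}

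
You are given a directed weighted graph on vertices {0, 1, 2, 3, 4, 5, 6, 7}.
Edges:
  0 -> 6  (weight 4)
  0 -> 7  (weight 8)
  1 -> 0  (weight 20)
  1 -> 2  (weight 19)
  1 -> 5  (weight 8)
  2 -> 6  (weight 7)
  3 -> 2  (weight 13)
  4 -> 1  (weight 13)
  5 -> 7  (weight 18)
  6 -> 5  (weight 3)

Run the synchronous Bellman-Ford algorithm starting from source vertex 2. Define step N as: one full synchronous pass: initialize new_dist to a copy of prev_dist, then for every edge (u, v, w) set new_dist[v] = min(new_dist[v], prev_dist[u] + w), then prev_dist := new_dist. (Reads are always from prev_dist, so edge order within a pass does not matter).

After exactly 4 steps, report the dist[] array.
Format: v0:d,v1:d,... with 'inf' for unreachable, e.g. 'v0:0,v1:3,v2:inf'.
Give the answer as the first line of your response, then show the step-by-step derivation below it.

v0:inf,v1:inf,v2:0,v3:inf,v4:inf,v5:10,v6:7,v7:28

step 1: dist = v0:inf,v1:inf,v2:0,v3:inf,v4:inf,v5:inf,v6:7,v7:inf
step 2: dist = v0:inf,v1:inf,v2:0,v3:inf,v4:inf,v5:10,v6:7,v7:inf
step 3: dist = v0:inf,v1:inf,v2:0,v3:inf,v4:inf,v5:10,v6:7,v7:28
step 4: dist = v0:inf,v1:inf,v2:0,v3:inf,v4:inf,v5:10,v6:7,v7:28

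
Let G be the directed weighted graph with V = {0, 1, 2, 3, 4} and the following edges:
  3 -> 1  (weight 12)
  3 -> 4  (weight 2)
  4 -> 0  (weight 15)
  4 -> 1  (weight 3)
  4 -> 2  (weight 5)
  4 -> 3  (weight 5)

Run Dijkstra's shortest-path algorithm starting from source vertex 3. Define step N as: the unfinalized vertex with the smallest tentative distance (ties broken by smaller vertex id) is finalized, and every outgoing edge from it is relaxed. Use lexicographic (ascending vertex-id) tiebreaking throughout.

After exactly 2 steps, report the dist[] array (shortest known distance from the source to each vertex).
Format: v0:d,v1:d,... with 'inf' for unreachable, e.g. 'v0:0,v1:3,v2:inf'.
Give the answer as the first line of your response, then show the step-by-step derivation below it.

v0:17,v1:5,v2:7,v3:0,v4:2

step 1: dist = v0:inf,v1:12,v2:inf,v3:0,v4:2
step 2: dist = v0:17,v1:5,v2:7,v3:0,v4:2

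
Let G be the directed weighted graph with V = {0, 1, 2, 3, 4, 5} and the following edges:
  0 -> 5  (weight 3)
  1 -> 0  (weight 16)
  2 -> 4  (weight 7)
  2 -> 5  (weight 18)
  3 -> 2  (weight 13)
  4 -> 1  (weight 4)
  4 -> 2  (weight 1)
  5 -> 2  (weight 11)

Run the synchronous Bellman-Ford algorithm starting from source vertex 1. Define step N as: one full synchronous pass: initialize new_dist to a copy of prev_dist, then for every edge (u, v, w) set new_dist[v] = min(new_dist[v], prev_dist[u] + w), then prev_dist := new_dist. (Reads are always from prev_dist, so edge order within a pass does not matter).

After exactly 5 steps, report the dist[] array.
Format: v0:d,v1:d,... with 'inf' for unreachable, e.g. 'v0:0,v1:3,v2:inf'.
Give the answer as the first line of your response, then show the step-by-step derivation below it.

v0:16,v1:0,v2:30,v3:inf,v4:37,v5:19

step 1: dist = v0:16,v1:0,v2:inf,v3:inf,v4:inf,v5:inf
step 2: dist = v0:16,v1:0,v2:inf,v3:inf,v4:inf,v5:19
step 3: dist = v0:16,v1:0,v2:30,v3:inf,v4:inf,v5:19
step 4: dist = v0:16,v1:0,v2:30,v3:inf,v4:37,v5:19
step 5: dist = v0:16,v1:0,v2:30,v3:inf,v4:37,v5:19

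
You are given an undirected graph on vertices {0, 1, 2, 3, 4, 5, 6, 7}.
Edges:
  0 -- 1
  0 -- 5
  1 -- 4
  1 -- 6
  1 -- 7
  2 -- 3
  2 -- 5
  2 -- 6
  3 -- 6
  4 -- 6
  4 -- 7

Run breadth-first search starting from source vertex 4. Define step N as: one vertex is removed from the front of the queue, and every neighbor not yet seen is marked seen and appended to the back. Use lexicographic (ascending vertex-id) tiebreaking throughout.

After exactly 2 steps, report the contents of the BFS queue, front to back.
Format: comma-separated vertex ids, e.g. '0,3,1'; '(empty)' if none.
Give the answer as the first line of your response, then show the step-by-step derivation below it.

6,7,0

step 1: dequeue 4; queue=[1,6,7]; order=4
step 2: dequeue 1; queue=[6,7,0]; order=4,1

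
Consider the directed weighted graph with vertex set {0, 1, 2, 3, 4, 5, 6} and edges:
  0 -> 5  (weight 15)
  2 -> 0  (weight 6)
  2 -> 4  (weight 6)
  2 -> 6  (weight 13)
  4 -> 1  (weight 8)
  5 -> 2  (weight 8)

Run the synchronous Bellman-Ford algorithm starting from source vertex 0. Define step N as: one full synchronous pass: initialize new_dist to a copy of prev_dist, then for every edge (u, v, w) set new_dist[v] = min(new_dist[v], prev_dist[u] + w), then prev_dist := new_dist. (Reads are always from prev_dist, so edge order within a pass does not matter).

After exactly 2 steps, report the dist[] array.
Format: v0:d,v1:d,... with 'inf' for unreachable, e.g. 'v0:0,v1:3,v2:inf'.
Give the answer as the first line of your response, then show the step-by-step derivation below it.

v0:0,v1:inf,v2:23,v3:inf,v4:inf,v5:15,v6:inf

step 1: dist = v0:0,v1:inf,v2:inf,v3:inf,v4:inf,v5:15,v6:inf
step 2: dist = v0:0,v1:inf,v2:23,v3:inf,v4:inf,v5:15,v6:inf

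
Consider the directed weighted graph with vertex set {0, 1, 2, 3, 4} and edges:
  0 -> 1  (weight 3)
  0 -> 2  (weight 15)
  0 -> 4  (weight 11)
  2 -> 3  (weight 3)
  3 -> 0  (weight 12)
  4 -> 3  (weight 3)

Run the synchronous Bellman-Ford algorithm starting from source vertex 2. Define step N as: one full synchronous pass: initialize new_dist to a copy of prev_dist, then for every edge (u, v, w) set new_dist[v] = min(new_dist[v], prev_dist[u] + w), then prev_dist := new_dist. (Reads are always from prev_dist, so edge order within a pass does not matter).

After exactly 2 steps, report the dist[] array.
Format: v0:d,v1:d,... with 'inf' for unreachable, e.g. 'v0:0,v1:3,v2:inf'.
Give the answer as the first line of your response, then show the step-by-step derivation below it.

v0:15,v1:inf,v2:0,v3:3,v4:inf

step 1: dist = v0:inf,v1:inf,v2:0,v3:3,v4:inf
step 2: dist = v0:15,v1:inf,v2:0,v3:3,v4:inf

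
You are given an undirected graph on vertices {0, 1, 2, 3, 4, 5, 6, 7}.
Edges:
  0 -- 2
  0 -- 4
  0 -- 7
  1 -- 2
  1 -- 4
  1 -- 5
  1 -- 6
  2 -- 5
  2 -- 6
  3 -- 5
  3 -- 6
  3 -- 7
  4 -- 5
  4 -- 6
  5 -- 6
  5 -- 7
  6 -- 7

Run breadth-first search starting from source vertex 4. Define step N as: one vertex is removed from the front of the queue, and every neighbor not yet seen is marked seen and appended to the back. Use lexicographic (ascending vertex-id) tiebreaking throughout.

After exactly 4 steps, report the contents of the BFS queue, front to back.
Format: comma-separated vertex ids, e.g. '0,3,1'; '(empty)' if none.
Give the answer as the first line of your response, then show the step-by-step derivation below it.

6,2,7,3

step 1: dequeue 4; queue=[0,1,5,6]; order=4
step 2: dequeue 0; queue=[1,5,6,2,7]; order=4,0
step 3: dequeue 1; queue=[5,6,2,7]; order=4,0,1
step 4: dequeue 5; queue=[6,2,7,3]; order=4,0,1,5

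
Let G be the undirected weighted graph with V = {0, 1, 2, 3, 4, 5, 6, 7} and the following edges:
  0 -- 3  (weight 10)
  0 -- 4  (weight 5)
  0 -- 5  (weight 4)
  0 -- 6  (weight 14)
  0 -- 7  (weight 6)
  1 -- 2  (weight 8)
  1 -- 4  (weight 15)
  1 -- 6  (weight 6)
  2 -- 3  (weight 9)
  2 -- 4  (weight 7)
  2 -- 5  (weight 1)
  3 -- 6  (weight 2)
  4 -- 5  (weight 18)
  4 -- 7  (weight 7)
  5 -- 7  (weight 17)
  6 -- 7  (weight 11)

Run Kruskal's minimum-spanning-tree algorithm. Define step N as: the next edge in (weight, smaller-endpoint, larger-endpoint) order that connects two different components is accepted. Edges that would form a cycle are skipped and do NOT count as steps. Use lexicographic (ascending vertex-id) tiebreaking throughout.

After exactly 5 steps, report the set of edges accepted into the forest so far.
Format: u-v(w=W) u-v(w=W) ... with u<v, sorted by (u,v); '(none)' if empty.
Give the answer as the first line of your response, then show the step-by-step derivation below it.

0-4(w=5) 0-5(w=4) 0-7(w=6) 2-5(w=1) 3-6(w=2)

step 1: add edge 2-5 (w=1); MST = {2-5(w=1)}
step 2: add edge 3-6 (w=2); MST = {2-5(w=1) 3-6(w=2)}
step 3: add edge 0-5 (w=4); MST = {0-5(w=4) 2-5(w=1) 3-6(w=2)}
step 4: add edge 0-4 (w=5); MST = {0-4(w=5) 0-5(w=4) 2-5(w=1) 3-6(w=2)}
step 5: add edge 0-7 (w=6); MST = {0-4(w=5) 0-5(w=4) 0-7(w=6) 2-5(w=1) 3-6(w=2)}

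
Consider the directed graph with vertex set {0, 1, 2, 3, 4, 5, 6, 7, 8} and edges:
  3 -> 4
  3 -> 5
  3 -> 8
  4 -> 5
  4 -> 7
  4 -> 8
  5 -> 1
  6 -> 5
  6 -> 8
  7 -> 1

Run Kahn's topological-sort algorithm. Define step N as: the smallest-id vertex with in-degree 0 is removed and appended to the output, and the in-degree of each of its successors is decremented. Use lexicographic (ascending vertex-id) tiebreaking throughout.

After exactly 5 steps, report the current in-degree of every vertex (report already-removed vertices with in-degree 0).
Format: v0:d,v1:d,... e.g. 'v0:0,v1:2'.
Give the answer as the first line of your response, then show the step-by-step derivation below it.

v0:0,v1:2,v2:0,v3:0,v4:0,v5:0,v6:0,v7:0,v8:0

step 1: output 0; order=[0]; indeg=(0,2,0,0,1,3,0,1,3)
step 2: output 2; order=[0,2]; indeg=(0,2,0,0,1,3,0,1,3)
step 3: output 3; order=[0,2,3]; indeg=(0,2,0,0,0,2,0,1,2)
step 4: output 4; order=[0,2,3,4]; indeg=(0,2,0,0,0,1,0,0,1)
step 5: output 6; order=[0,2,3,4,6]; indeg=(0,2,0,0,0,0,0,0,0)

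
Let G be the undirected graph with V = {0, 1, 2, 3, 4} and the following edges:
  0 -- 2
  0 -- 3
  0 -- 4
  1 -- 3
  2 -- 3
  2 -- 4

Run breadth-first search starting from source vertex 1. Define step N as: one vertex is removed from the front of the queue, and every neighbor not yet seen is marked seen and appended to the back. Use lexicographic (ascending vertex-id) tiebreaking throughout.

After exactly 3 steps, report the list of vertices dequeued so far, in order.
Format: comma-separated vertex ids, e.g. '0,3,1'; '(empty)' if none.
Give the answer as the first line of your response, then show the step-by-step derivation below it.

1,3,0

step 1: dequeue 1; queue=[3]; order=1
step 2: dequeue 3; queue=[0,2]; order=1,3
step 3: dequeue 0; queue=[2,4]; order=1,3,0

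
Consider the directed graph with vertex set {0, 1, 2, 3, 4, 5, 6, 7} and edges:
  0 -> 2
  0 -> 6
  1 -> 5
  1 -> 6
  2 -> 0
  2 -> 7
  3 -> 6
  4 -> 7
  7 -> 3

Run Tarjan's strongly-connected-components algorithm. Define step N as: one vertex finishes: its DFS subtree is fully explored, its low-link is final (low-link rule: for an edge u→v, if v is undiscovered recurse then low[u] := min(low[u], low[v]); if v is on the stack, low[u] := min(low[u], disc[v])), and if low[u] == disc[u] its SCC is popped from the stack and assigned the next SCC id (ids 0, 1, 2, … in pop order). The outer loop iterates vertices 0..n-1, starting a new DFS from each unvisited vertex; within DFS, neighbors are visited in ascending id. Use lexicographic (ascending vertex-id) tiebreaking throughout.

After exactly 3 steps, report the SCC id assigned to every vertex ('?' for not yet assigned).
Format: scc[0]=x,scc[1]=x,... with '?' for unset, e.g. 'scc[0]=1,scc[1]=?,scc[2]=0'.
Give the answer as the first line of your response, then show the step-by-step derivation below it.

scc[0]=?,scc[1]=?,scc[2]=?,scc[3]=1,scc[4]=?,scc[5]=?,scc[6]=0,scc[7]=2

step 1: low=(low[0]=0,low[1]=?,low[2]=0,low[3]=3,low[4]=?,low[5]=?,low[6]=4,low[7]=2); scc=(scc[0]=?,scc[1]=?,scc[2]=?,scc[3]=?,scc[4]=?,scc[5]=?,scc[6]=0,scc[7]=?)
step 2: low=(low[0]=0,low[1]=?,low[2]=0,low[3]=3,low[4]=?,low[5]=?,low[6]=4,low[7]=2); scc=(scc[0]=?,scc[1]=?,scc[2]=?,scc[3]=1,scc[4]=?,scc[5]=?,scc[6]=0,scc[7]=?)
step 3: low=(low[0]=0,low[1]=?,low[2]=0,low[3]=3,low[4]=?,low[5]=?,low[6]=4,low[7]=2); scc=(scc[0]=?,scc[1]=?,scc[2]=?,scc[3]=1,scc[4]=?,scc[5]=?,scc[6]=0,scc[7]=2)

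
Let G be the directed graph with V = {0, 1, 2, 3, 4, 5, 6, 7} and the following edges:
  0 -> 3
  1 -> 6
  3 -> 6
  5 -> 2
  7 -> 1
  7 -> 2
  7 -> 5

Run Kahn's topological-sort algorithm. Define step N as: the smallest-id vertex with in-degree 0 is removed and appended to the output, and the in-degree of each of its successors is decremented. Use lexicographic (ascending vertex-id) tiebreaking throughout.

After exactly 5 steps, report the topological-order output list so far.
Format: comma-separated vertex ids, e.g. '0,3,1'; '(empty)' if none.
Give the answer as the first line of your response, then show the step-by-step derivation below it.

0,3,4,7,1

step 1: output 0; order=[0]; indeg=(0,1,2,0,0,1,2,0)
step 2: output 3; order=[0,3]; indeg=(0,1,2,0,0,1,1,0)
step 3: output 4; order=[0,3,4]; indeg=(0,1,2,0,0,1,1,0)
step 4: output 7; order=[0,3,4,7]; indeg=(0,0,1,0,0,0,1,0)
step 5: output 1; order=[0,3,4,7,1]; indeg=(0,0,1,0,0,0,0,0)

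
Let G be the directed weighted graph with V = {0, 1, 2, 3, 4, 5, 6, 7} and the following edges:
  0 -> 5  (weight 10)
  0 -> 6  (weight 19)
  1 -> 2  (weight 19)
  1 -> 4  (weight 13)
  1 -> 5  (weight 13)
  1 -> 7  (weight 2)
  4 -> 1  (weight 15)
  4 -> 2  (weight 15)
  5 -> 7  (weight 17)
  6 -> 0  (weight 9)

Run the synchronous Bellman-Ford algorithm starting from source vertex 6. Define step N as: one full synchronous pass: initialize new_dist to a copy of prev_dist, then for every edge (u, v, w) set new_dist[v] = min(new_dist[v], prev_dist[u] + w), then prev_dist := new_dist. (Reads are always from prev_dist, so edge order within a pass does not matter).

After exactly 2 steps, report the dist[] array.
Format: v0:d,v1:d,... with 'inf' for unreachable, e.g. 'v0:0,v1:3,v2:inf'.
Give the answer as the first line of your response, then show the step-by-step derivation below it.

v0:9,v1:inf,v2:inf,v3:inf,v4:inf,v5:19,v6:0,v7:inf

step 1: dist = v0:9,v1:inf,v2:inf,v3:inf,v4:inf,v5:inf,v6:0,v7:inf
step 2: dist = v0:9,v1:inf,v2:inf,v3:inf,v4:inf,v5:19,v6:0,v7:inf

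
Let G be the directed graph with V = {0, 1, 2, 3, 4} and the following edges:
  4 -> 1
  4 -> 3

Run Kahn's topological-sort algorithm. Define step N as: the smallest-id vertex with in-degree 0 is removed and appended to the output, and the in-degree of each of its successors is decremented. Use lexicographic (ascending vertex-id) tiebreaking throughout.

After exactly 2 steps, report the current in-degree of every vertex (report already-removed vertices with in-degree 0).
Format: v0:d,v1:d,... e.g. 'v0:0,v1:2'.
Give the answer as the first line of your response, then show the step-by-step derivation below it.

v0:0,v1:1,v2:0,v3:1,v4:0

step 1: output 0; order=[0]; indeg=(0,1,0,1,0)
step 2: output 2; order=[0,2]; indeg=(0,1,0,1,0)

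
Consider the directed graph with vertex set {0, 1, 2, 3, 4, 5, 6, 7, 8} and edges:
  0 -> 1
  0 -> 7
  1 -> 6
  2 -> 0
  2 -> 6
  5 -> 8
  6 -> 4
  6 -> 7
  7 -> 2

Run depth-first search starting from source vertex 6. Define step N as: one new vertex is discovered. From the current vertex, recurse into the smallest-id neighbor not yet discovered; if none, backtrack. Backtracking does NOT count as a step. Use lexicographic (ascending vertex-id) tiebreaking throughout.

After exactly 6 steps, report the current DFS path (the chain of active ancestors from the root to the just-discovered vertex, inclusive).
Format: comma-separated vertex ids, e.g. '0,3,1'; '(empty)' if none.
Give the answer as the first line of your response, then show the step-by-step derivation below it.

6,7,2,0,1

step 1: discover 6; path=6; order=6
step 2: discover 4; path=6>4; order=6,4
step 3: discover 7; path=6>7; order=6,4,7
step 4: discover 2; path=6>7>2; order=6,4,7,2
step 5: discover 0; path=6>7>2>0; order=6,4,7,2,0
step 6: discover 1; path=6>7>2>0>1; order=6,4,7,2,0,1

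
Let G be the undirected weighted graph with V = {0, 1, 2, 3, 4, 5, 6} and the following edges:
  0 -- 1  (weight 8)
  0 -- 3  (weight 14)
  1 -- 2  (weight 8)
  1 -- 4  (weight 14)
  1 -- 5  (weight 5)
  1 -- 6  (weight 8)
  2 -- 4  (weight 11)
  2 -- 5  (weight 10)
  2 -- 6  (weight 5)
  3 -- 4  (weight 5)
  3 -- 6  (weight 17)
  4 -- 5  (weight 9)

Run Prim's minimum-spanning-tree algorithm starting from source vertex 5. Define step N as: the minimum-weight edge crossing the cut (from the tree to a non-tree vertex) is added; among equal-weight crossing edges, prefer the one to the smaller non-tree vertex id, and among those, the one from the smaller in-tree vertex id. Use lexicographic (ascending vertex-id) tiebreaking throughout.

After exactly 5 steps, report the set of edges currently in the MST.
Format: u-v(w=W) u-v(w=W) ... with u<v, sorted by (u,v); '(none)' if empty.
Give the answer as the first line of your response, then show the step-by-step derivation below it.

0-1(w=8) 1-2(w=8) 1-5(w=5) 2-6(w=5) 4-5(w=9)

step 1: add edge 1-5 (w=5); MST = {1-5(w=5)}
step 2: add edge 0-1 (w=8); MST = {0-1(w=8) 1-5(w=5)}
step 3: add edge 1-2 (w=8); MST = {0-1(w=8) 1-2(w=8) 1-5(w=5)}
step 4: add edge 2-6 (w=5); MST = {0-1(w=8) 1-2(w=8) 1-5(w=5) 2-6(w=5)}
step 5: add edge 4-5 (w=9); MST = {0-1(w=8) 1-2(w=8) 1-5(w=5) 2-6(w=5) 4-5(w=9)}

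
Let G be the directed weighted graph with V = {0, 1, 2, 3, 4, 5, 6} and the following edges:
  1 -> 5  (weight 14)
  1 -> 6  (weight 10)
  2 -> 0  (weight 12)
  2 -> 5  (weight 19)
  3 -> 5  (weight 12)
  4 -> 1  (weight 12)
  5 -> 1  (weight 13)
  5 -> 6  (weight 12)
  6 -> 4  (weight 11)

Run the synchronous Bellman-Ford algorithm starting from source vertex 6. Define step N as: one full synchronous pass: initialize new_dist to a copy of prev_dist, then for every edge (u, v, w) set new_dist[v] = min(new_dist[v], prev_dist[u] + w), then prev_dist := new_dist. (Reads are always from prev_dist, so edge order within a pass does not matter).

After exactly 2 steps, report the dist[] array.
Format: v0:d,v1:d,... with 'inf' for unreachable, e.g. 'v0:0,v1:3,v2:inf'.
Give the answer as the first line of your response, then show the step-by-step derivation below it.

v0:inf,v1:23,v2:inf,v3:inf,v4:11,v5:inf,v6:0

step 1: dist = v0:inf,v1:inf,v2:inf,v3:inf,v4:11,v5:inf,v6:0
step 2: dist = v0:inf,v1:23,v2:inf,v3:inf,v4:11,v5:inf,v6:0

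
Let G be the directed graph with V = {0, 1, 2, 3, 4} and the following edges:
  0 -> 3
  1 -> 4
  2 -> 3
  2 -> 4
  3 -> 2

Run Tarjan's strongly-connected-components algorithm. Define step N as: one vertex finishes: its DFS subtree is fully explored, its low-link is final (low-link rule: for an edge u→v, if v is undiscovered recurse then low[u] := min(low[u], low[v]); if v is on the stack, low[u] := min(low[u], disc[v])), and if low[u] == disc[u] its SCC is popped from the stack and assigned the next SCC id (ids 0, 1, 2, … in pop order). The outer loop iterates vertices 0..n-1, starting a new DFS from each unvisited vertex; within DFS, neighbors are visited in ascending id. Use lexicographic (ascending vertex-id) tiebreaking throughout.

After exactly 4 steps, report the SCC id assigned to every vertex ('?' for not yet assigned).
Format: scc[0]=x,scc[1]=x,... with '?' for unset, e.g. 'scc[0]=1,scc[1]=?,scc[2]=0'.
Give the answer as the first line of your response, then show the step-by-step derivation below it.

scc[0]=2,scc[1]=?,scc[2]=1,scc[3]=1,scc[4]=0

step 1: low=(low[0]=0,low[1]=?,low[2]=1,low[3]=1,low[4]=3); scc=(scc[0]=?,scc[1]=?,scc[2]=?,scc[3]=?,scc[4]=0)
step 2: low=(low[0]=0,low[1]=?,low[2]=1,low[3]=1,low[4]=3); scc=(scc[0]=?,scc[1]=?,scc[2]=?,scc[3]=?,scc[4]=0)
step 3: low=(low[0]=0,low[1]=?,low[2]=1,low[3]=1,low[4]=3); scc=(scc[0]=?,scc[1]=?,scc[2]=1,scc[3]=1,scc[4]=0)
step 4: low=(low[0]=0,low[1]=?,low[2]=1,low[3]=1,low[4]=3); scc=(scc[0]=2,scc[1]=?,scc[2]=1,scc[3]=1,scc[4]=0)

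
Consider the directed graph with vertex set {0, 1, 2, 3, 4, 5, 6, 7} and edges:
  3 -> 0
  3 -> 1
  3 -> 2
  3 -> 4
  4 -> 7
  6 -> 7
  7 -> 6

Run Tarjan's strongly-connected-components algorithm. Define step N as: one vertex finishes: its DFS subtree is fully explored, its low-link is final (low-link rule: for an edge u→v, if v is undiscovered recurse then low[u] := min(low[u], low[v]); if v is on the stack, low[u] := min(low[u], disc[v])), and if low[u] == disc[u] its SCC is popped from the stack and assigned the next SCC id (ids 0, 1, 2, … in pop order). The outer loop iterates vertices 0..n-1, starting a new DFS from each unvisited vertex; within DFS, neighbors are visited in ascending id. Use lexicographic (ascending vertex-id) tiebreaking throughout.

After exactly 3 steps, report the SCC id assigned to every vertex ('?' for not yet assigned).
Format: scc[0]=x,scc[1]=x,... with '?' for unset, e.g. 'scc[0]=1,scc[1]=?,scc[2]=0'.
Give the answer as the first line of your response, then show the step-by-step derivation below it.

scc[0]=0,scc[1]=1,scc[2]=2,scc[3]=?,scc[4]=?,scc[5]=?,scc[6]=?,scc[7]=?

step 1: low=(low[0]=0,low[1]=?,low[2]=?,low[3]=?,low[4]=?,low[5]=?,low[6]=?,low[7]=?); scc=(scc[0]=0,scc[1]=?,scc[2]=?,scc[3]=?,scc[4]=?,scc[5]=?,scc[6]=?,scc[7]=?)
step 2: low=(low[0]=0,low[1]=1,low[2]=?,low[3]=?,low[4]=?,low[5]=?,low[6]=?,low[7]=?); scc=(scc[0]=0,scc[1]=1,scc[2]=?,scc[3]=?,scc[4]=?,scc[5]=?,scc[6]=?,scc[7]=?)
step 3: low=(low[0]=0,low[1]=1,low[2]=2,low[3]=?,low[4]=?,low[5]=?,low[6]=?,low[7]=?); scc=(scc[0]=0,scc[1]=1,scc[2]=2,scc[3]=?,scc[4]=?,scc[5]=?,scc[6]=?,scc[7]=?)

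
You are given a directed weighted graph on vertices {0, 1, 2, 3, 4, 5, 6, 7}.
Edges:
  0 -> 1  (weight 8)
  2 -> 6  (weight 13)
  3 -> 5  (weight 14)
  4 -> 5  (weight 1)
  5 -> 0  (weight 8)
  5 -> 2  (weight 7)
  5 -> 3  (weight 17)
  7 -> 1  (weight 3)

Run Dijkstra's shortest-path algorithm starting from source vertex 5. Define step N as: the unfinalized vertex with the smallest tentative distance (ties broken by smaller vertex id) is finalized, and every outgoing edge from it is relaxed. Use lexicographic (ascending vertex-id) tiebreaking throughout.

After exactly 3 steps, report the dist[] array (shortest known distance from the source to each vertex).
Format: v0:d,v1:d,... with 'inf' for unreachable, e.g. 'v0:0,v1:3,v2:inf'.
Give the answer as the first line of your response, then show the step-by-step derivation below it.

v0:8,v1:16,v2:7,v3:17,v4:inf,v5:0,v6:20,v7:inf

step 1: dist = v0:8,v1:inf,v2:7,v3:17,v4:inf,v5:0,v6:inf,v7:inf
step 2: dist = v0:8,v1:inf,v2:7,v3:17,v4:inf,v5:0,v6:20,v7:inf
step 3: dist = v0:8,v1:16,v2:7,v3:17,v4:inf,v5:0,v6:20,v7:inf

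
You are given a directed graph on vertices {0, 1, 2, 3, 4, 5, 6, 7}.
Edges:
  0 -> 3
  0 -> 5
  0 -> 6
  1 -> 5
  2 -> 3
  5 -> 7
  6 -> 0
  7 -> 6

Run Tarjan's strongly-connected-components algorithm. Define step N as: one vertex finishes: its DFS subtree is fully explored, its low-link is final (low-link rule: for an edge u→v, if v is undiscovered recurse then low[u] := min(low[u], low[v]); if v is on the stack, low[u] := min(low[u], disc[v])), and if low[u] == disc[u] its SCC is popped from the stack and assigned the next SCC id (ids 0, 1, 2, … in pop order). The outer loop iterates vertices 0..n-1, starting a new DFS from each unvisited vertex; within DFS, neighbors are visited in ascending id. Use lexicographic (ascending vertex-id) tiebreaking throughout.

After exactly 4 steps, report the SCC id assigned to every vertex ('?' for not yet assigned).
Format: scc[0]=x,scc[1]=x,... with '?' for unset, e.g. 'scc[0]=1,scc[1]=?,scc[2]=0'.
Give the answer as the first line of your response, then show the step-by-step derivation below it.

scc[0]=?,scc[1]=?,scc[2]=?,scc[3]=0,scc[4]=?,scc[5]=?,scc[6]=?,scc[7]=?

step 1: low=(low[0]=0,low[1]=?,low[2]=?,low[3]=1,low[4]=?,low[5]=?,low[6]=?,low[7]=?); scc=(scc[0]=?,scc[1]=?,scc[2]=?,scc[3]=0,scc[4]=?,scc[5]=?,scc[6]=?,scc[7]=?)
step 2: low=(low[0]=0,low[1]=?,low[2]=?,low[3]=1,low[4]=?,low[5]=2,low[6]=0,low[7]=3); scc=(scc[0]=?,scc[1]=?,scc[2]=?,scc[3]=0,scc[4]=?,scc[5]=?,scc[6]=?,scc[7]=?)
step 3: low=(low[0]=0,low[1]=?,low[2]=?,low[3]=1,low[4]=?,low[5]=2,low[6]=0,low[7]=0); scc=(scc[0]=?,scc[1]=?,scc[2]=?,scc[3]=0,scc[4]=?,scc[5]=?,scc[6]=?,scc[7]=?)
step 4: low=(low[0]=0,low[1]=?,low[2]=?,low[3]=1,low[4]=?,low[5]=0,low[6]=0,low[7]=0); scc=(scc[0]=?,scc[1]=?,scc[2]=?,scc[3]=0,scc[4]=?,scc[5]=?,scc[6]=?,scc[7]=?)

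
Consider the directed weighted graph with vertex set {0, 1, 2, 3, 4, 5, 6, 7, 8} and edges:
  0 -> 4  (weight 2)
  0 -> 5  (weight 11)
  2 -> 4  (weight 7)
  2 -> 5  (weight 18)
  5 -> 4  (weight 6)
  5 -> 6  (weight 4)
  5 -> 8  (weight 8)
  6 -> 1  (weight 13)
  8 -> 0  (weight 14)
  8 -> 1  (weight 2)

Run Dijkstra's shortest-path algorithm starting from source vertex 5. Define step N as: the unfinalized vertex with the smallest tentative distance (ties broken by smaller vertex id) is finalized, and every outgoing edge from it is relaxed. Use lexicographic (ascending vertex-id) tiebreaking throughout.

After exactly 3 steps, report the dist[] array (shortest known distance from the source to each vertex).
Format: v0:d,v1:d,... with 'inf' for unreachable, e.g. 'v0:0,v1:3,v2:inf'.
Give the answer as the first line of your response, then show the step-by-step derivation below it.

v0:inf,v1:17,v2:inf,v3:inf,v4:6,v5:0,v6:4,v7:inf,v8:8

step 1: dist = v0:inf,v1:inf,v2:inf,v3:inf,v4:6,v5:0,v6:4,v7:inf,v8:8
step 2: dist = v0:inf,v1:17,v2:inf,v3:inf,v4:6,v5:0,v6:4,v7:inf,v8:8
step 3: dist = v0:inf,v1:17,v2:inf,v3:inf,v4:6,v5:0,v6:4,v7:inf,v8:8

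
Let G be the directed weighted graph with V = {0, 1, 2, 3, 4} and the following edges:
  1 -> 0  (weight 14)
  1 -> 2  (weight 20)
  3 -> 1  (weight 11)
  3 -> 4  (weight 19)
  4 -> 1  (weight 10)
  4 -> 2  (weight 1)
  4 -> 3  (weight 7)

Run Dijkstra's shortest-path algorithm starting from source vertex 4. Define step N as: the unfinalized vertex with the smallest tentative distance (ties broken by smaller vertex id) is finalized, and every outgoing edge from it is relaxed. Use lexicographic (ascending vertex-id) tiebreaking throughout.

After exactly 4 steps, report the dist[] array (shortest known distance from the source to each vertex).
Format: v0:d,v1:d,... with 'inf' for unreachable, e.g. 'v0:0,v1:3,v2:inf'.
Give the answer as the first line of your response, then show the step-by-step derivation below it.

v0:24,v1:10,v2:1,v3:7,v4:0

step 1: dist = v0:inf,v1:10,v2:1,v3:7,v4:0
step 2: dist = v0:inf,v1:10,v2:1,v3:7,v4:0
step 3: dist = v0:inf,v1:10,v2:1,v3:7,v4:0
step 4: dist = v0:24,v1:10,v2:1,v3:7,v4:0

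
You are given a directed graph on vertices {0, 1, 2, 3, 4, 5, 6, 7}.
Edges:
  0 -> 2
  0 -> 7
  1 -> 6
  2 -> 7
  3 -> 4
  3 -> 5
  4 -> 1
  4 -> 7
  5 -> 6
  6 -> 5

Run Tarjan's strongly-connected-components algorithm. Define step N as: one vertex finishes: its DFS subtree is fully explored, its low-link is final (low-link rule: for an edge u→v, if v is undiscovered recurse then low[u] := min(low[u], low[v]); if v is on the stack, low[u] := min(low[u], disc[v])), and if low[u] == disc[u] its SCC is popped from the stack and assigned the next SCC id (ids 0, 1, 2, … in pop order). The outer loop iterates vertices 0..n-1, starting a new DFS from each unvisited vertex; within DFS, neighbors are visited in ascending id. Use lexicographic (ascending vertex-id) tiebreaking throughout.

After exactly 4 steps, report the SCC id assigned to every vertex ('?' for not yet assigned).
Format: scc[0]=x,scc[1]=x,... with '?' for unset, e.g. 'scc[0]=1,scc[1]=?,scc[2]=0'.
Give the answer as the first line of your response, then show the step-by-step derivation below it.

scc[0]=2,scc[1]=?,scc[2]=1,scc[3]=?,scc[4]=?,scc[5]=?,scc[6]=?,scc[7]=0

step 1: low=(low[0]=0,low[1]=?,low[2]=1,low[3]=?,low[4]=?,low[5]=?,low[6]=?,low[7]=2); scc=(scc[0]=?,scc[1]=?,scc[2]=?,scc[3]=?,scc[4]=?,scc[5]=?,scc[6]=?,scc[7]=0)
step 2: low=(low[0]=0,low[1]=?,low[2]=1,low[3]=?,low[4]=?,low[5]=?,low[6]=?,low[7]=2); scc=(scc[0]=?,scc[1]=?,scc[2]=1,scc[3]=?,scc[4]=?,scc[5]=?,scc[6]=?,scc[7]=0)
step 3: low=(low[0]=0,low[1]=?,low[2]=1,low[3]=?,low[4]=?,low[5]=?,low[6]=?,low[7]=2); scc=(scc[0]=2,scc[1]=?,scc[2]=1,scc[3]=?,scc[4]=?,scc[5]=?,scc[6]=?,scc[7]=0)
step 4: low=(low[0]=0,low[1]=3,low[2]=1,low[3]=?,low[4]=?,low[5]=4,low[6]=4,low[7]=2); scc=(scc[0]=2,scc[1]=?,scc[2]=1,scc[3]=?,scc[4]=?,scc[5]=?,scc[6]=?,scc[7]=0)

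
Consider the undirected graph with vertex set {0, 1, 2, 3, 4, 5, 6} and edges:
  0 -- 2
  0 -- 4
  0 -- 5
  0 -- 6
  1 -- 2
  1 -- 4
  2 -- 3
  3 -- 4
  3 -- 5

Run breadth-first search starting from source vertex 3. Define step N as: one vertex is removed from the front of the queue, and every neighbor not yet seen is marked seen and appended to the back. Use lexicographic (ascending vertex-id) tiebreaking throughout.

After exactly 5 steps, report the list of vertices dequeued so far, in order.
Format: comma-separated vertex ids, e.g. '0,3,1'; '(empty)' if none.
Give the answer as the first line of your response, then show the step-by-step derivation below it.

3,2,4,5,0

step 1: dequeue 3; queue=[2,4,5]; order=3
step 2: dequeue 2; queue=[4,5,0,1]; order=3,2
step 3: dequeue 4; queue=[5,0,1]; order=3,2,4
step 4: dequeue 5; queue=[0,1]; order=3,2,4,5
step 5: dequeue 0; queue=[1,6]; order=3,2,4,5,0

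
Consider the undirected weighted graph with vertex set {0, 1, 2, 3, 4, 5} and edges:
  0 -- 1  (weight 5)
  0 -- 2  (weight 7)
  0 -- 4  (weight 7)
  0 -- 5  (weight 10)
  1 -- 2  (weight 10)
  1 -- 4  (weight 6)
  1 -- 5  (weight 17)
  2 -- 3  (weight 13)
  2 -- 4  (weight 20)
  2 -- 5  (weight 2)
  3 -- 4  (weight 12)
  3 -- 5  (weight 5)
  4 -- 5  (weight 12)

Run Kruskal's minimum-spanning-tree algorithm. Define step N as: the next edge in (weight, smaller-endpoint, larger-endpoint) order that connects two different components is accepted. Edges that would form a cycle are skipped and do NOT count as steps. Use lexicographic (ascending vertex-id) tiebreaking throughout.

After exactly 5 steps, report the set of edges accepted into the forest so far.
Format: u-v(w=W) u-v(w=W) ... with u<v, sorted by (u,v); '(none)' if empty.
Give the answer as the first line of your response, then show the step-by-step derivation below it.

0-1(w=5) 0-2(w=7) 1-4(w=6) 2-5(w=2) 3-5(w=5)

step 1: add edge 2-5 (w=2); MST = {2-5(w=2)}
step 2: add edge 0-1 (w=5); MST = {0-1(w=5) 2-5(w=2)}
step 3: add edge 3-5 (w=5); MST = {0-1(w=5) 2-5(w=2) 3-5(w=5)}
step 4: add edge 1-4 (w=6); MST = {0-1(w=5) 1-4(w=6) 2-5(w=2) 3-5(w=5)}
step 5: add edge 0-2 (w=7); MST = {0-1(w=5) 0-2(w=7) 1-4(w=6) 2-5(w=2) 3-5(w=5)}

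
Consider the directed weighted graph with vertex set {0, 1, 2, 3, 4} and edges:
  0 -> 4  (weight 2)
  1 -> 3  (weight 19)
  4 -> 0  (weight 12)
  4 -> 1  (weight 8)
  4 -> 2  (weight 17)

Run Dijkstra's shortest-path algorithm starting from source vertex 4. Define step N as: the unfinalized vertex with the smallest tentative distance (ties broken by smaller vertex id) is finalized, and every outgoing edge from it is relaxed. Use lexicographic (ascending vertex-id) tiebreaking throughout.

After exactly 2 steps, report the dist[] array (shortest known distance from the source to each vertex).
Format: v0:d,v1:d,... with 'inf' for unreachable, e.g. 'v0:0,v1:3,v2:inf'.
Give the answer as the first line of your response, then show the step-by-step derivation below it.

v0:12,v1:8,v2:17,v3:27,v4:0

step 1: dist = v0:12,v1:8,v2:17,v3:inf,v4:0
step 2: dist = v0:12,v1:8,v2:17,v3:27,v4:0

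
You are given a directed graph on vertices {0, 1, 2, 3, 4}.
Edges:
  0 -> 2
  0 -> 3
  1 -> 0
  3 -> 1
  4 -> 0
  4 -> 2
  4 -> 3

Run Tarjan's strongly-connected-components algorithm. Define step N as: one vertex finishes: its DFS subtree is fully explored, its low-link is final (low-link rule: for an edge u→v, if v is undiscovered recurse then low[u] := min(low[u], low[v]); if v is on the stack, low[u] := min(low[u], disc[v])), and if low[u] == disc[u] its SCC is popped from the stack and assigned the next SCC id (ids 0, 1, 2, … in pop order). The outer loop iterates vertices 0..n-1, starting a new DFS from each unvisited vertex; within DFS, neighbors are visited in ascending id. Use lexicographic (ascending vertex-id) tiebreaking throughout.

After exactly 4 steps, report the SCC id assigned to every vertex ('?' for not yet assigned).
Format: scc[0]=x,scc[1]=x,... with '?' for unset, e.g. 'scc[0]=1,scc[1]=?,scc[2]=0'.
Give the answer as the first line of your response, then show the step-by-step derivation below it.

scc[0]=1,scc[1]=1,scc[2]=0,scc[3]=1,scc[4]=?

step 1: low=(low[0]=0,low[1]=?,low[2]=1,low[3]=?,low[4]=?); scc=(scc[0]=?,scc[1]=?,scc[2]=0,scc[3]=?,scc[4]=?)
step 2: low=(low[0]=0,low[1]=0,low[2]=1,low[3]=2,low[4]=?); scc=(scc[0]=?,scc[1]=?,scc[2]=0,scc[3]=?,scc[4]=?)
step 3: low=(low[0]=0,low[1]=0,low[2]=1,low[3]=0,low[4]=?); scc=(scc[0]=?,scc[1]=?,scc[2]=0,scc[3]=?,scc[4]=?)
step 4: low=(low[0]=0,low[1]=0,low[2]=1,low[3]=0,low[4]=?); scc=(scc[0]=1,scc[1]=1,scc[2]=0,scc[3]=1,scc[4]=?)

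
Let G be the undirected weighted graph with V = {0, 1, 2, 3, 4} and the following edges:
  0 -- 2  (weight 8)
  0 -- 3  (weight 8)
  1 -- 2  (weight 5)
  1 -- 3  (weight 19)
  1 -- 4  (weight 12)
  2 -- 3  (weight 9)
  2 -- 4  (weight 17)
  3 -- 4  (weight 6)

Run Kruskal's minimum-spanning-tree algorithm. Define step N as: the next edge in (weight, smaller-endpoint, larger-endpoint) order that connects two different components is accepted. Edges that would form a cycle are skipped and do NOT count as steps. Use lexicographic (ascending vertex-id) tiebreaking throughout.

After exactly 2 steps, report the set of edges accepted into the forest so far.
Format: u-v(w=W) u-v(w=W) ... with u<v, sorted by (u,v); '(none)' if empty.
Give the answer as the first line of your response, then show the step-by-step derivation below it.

1-2(w=5) 3-4(w=6)

step 1: add edge 1-2 (w=5); MST = {1-2(w=5)}
step 2: add edge 3-4 (w=6); MST = {1-2(w=5) 3-4(w=6)}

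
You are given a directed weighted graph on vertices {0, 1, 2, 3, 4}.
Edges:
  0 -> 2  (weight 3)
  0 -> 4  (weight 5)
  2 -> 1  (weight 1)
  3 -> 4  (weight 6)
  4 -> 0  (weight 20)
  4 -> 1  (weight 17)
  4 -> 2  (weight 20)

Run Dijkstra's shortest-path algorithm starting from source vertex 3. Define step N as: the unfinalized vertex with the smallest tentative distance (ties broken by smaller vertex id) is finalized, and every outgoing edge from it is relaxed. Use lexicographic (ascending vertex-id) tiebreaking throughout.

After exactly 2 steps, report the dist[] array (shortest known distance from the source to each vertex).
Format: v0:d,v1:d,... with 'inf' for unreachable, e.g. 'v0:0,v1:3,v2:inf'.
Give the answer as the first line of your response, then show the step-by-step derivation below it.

v0:26,v1:23,v2:26,v3:0,v4:6

step 1: dist = v0:inf,v1:inf,v2:inf,v3:0,v4:6
step 2: dist = v0:26,v1:23,v2:26,v3:0,v4:6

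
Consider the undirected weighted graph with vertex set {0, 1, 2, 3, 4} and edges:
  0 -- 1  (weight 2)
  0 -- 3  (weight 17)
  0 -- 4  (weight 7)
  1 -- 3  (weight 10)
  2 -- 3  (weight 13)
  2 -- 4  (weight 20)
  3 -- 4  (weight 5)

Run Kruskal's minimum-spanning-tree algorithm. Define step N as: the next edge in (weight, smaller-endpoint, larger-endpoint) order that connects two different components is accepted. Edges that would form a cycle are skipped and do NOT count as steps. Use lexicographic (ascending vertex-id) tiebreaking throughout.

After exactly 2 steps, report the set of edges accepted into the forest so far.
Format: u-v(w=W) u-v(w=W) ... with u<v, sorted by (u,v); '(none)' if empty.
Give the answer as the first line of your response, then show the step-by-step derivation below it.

0-1(w=2) 3-4(w=5)

step 1: add edge 0-1 (w=2); MST = {0-1(w=2)}
step 2: add edge 3-4 (w=5); MST = {0-1(w=2) 3-4(w=5)}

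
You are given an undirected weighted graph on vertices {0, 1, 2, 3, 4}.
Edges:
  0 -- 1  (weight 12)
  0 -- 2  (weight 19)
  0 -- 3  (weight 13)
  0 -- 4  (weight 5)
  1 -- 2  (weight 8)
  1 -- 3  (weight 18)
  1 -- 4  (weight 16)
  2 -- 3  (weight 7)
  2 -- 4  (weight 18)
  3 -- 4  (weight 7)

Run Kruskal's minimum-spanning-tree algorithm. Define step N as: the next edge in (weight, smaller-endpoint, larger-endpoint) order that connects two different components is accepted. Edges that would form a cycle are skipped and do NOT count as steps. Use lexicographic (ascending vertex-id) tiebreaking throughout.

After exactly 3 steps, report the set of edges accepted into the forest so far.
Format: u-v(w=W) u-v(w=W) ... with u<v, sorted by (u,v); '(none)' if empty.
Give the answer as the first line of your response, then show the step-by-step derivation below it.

0-4(w=5) 2-3(w=7) 3-4(w=7)

step 1: add edge 0-4 (w=5); MST = {0-4(w=5)}
step 2: add edge 2-3 (w=7); MST = {0-4(w=5) 2-3(w=7)}
step 3: add edge 3-4 (w=7); MST = {0-4(w=5) 2-3(w=7) 3-4(w=7)}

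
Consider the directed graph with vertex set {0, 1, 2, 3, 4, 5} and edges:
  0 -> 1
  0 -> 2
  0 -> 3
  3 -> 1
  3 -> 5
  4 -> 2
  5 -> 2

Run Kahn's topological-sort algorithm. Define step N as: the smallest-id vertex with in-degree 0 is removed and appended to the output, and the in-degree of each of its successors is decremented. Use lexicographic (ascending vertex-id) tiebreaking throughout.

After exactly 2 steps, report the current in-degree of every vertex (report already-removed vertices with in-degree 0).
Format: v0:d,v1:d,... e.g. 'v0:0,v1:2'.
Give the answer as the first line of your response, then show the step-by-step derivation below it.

v0:0,v1:0,v2:2,v3:0,v4:0,v5:0

step 1: output 0; order=[0]; indeg=(0,1,2,0,0,1)
step 2: output 3; order=[0,3]; indeg=(0,0,2,0,0,0)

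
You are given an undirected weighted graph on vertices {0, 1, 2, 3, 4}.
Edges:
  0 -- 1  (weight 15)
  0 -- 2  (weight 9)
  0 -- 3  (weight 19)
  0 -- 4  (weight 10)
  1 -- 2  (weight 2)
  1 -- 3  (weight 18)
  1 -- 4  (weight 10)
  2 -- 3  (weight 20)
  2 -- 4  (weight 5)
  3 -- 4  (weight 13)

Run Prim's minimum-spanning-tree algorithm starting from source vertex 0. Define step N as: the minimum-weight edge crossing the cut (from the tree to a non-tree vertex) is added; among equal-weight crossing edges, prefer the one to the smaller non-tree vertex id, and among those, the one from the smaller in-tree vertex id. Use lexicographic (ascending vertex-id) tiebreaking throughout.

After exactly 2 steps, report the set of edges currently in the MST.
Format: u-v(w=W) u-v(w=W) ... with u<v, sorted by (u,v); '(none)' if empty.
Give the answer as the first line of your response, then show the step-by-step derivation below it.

0-2(w=9) 1-2(w=2)

step 1: add edge 0-2 (w=9); MST = {0-2(w=9)}
step 2: add edge 1-2 (w=2); MST = {0-2(w=9) 1-2(w=2)}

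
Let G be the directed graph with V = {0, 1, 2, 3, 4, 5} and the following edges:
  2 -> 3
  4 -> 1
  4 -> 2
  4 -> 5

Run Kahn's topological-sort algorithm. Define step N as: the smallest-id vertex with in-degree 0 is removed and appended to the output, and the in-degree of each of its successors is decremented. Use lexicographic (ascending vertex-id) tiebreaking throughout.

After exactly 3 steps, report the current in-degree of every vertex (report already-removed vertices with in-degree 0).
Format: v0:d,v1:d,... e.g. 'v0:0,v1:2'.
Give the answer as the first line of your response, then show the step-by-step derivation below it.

v0:0,v1:0,v2:0,v3:1,v4:0,v5:0

step 1: output 0; order=[0]; indeg=(0,1,1,1,0,1)
step 2: output 4; order=[0,4]; indeg=(0,0,0,1,0,0)
step 3: output 1; order=[0,4,1]; indeg=(0,0,0,1,0,0)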